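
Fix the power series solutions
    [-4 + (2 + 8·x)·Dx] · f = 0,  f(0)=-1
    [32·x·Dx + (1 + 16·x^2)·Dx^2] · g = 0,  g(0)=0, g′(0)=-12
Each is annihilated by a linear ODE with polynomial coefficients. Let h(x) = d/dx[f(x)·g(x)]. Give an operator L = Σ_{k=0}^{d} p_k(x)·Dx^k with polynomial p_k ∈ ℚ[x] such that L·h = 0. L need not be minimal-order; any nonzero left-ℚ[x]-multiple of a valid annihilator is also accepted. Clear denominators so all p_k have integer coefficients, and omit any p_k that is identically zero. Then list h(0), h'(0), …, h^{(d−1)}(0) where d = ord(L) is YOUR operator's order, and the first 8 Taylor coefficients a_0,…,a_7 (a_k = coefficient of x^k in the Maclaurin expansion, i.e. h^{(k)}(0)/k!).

f: a_k = -1, -2, 2, -4, 10, -28, 84, -264, …
g: a_k = 0, -12, 0, 64, 0, -3072/5, 0, 49152/7, …
h₀=f·g: eliminate ⇒ L₀, order ≤ 1·2.
h₀' ⇒ L via d/dx closure of L₀.
L = (20 + 640·x + 128·x^2 - 6144·x^3 - 3072·x^4) + (28 + 336·x + 1152·x^2 - 3584·x^3 - 21504·x^4 - 12288·x^5)·Dx + (3 + 8·x - 48·x^2 - 256·x^3 - 1792·x^4 - 6144·x^5 - 4096·x^6)·Dx^2  (order 2).
h: a_k = 12, 48, -264, -320, 3112, 39264/5, -301648/5, -2858752/35, …
ICs: h(0) = 12, h′(0) = 48.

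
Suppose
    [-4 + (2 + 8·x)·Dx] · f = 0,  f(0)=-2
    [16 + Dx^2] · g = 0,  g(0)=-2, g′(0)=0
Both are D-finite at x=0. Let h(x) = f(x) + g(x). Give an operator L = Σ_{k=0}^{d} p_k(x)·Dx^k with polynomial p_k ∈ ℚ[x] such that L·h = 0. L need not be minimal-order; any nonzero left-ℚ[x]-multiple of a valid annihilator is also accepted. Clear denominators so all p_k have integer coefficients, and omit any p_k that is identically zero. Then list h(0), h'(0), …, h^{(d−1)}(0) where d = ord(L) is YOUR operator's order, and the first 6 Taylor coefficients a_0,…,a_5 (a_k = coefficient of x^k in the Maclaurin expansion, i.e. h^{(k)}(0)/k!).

f: a_k = -2, -4, 4, -8, 20, -56, …
g: a_k = -2, 0, 16, 0, -64/3, 0, …
Sum ⇒ L₀ = lclm(L_f,L_g) in ℚ(x)⟨Dx⟩.
L = (-224 - 1024·x - 2048·x^2) + (48 + 704·x + 3072·x^2 + 4096·x^3)·Dx + (-14 - 64·x - 128·x^2)·Dx^2 + (3 + 44·x + 192·x^2 + 256·x^3)·Dx^3  (order 3).
h: a_k = -4, -4, 20, -8, -4/3, -56, …
ICs: h(0) = -4, h′(0) = -4, h′′(0) = 40.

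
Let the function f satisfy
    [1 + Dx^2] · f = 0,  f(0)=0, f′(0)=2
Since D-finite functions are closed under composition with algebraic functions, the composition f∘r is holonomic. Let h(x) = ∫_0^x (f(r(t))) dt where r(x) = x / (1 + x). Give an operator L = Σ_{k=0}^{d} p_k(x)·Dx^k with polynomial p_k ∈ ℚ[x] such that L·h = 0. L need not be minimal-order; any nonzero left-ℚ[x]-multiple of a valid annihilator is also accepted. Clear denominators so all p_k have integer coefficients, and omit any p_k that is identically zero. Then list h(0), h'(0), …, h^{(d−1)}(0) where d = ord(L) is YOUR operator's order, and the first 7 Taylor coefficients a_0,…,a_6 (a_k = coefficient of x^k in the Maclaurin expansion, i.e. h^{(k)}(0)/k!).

f: a_k = 0, 2, 0, -1/3, 0, 1/60, 0, …
L₀ from L_f via x↦r, Dx↦r'^{-1}Dx.
Integrate: L := L₀·Dx.
L = Dx + (2 + 6·x + 6·x^2 + 2·x^3)·Dx^2 + (1 + 4·x + 6·x^2 + 4·x^3 + x^4)·Dx^3  (order 3).
h: a_k = 0, 0, 1, -2/3, 5/12, -1/5, 1/360, …
ICs: h(0) = 0, h′(0) = 0, h′′(0) = 2.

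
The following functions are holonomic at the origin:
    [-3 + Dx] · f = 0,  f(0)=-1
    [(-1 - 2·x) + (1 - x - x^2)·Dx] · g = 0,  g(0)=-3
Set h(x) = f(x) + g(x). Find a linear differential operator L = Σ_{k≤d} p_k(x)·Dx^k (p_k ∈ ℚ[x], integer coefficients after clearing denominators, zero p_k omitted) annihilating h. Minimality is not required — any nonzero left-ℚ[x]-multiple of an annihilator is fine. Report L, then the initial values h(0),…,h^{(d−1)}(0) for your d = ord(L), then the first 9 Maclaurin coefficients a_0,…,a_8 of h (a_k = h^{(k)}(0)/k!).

f: a_k = -1, -3, -9/2, -9/2, -27/8, -81/40, -81/80, -243/560, -729/4480, …
g: a_k = -3, -3, -6, -9, -15, -24, -39, -63, -102, …
Sum ⇒ L₀ = lclm(L_f,L_g) in ℚ(x)⟨Dx⟩.
L = (3 + 9·x + 45·x^2 + 18·x^3) + (5 - 24·x - 15·x^2 + 18·x^3 + 9·x^4)·Dx + (-2 + 7·x - 8·x^3 - 3·x^4)·Dx^2  (order 2).
h: a_k = -4, -6, -21/2, -27/2, -147/8, -1041/40, -3201/80, -35523/560, -457689/4480, …
ICs: h(0) = -4, h′(0) = -6.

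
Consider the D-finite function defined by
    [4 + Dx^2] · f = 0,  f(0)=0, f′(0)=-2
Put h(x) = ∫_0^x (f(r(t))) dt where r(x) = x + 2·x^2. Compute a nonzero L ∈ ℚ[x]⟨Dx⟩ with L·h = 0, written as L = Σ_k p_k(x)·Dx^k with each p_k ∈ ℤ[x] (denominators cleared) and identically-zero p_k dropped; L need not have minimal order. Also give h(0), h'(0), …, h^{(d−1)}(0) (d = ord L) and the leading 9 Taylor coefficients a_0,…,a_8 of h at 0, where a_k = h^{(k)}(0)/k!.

L = (4 + 48·x + 192·x^2 + 256·x^3)·Dx - 4·Dx^2 + (1 + 4·x)·Dx^3  (order 3).
h: a_k = 0, 0, -1, -4/3, 1/3, 8/5, 118/45, 8/7, -419/315, …
ICs: h(0) = 0, h′(0) = 0, h′′(0) = -2.

f: a_k = 0, -2, 0, 4/3, 0, -4/15, 0, 8/315, 0, …
f∘r: x↦r, Dx↦Dx/r' in L_f ⇒ L₀.
h=∫₀ˣh₀: take L = L₀·Dx.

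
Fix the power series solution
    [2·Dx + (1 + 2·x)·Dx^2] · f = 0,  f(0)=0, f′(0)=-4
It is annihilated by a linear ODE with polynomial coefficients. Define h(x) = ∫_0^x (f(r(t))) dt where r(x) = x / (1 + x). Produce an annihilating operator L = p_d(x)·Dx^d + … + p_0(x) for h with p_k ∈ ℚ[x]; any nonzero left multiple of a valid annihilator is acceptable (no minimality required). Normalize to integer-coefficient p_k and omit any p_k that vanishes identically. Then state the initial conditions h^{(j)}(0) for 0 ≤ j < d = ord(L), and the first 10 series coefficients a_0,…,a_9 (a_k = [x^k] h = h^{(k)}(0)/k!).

L = (4 + 6·x)·Dx^2 + (1 + 4·x + 3·x^2)·Dx^3  (order 3).
h: a_k = 0, 0, -2, 8/3, -13/3, 8, -242/15, 104/3, -1093/14, 1640/9, …
ICs: h(0) = 0, h′(0) = 0, h′′(0) = -4.

f: a_k = 0, -4, 4, -16/3, 8, -64/5, 64/3, -256/7, 64, -1024/9, …
Substitute x→r, Dx→(1/r')Dx; clear ⇒ L₀.
h=∫h₀ ⇒ L = L₀·Dx.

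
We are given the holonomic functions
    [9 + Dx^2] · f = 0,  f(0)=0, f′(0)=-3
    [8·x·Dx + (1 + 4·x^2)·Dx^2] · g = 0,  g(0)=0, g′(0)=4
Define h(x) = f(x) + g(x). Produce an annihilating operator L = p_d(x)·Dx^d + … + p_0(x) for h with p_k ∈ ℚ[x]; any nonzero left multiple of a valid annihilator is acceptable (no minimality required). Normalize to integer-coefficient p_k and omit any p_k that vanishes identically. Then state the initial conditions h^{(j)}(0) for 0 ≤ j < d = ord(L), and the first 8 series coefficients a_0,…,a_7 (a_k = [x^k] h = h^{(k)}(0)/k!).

L = (-2808·x + 19008·x^3 + 10368·x^5)·Dx + (9 + 1548·x^2 + 7344·x^4 + 5184·x^6)·Dx^2 + (-312·x + 2112·x^3 + 1152·x^5)·Dx^3 + (1 + 172·x^2 + 816·x^4 + 576·x^6)·Dx^4  (order 4).
h: a_k = 0, 1, 0, -5/6, 0, 431/40, 0, -2891/80, …
ICs: h(0) = 0, h′(0) = 1, h′′(0) = 0, h′′′(0) = -5.

f: a_k = 0, -3, 0, 9/2, 0, -81/40, 0, 243/560, …
g: a_k = 0, 4, 0, -16/3, 0, 64/5, 0, -256/7, …
f+g: L₀ = lclm(L_f,L_g), ord ≤ 2+2.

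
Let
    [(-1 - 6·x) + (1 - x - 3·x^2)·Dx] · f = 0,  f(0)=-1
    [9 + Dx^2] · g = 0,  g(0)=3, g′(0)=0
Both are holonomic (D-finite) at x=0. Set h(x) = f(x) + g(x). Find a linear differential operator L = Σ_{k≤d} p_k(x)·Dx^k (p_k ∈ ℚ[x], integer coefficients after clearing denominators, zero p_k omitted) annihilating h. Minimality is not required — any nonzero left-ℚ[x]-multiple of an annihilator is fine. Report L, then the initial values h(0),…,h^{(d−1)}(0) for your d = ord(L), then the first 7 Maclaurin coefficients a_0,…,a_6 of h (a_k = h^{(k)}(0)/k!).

L = (459 + 2916·x + 1539·x^2 + 3888·x^3 + 3645·x^4 + 4374·x^5) + (-153 + 153·x + 378·x^2 - 405·x^3 + 2187·x^5 + 2187·x^6)·Dx + (51 + 324·x + 171·x^2 + 432·x^3 + 405·x^4 + 486·x^5)·Dx^2 + (-17 + 17·x + 42·x^2 - 45·x^3 + 243·x^5 + 243·x^6)·Dx^3  (order 3).
h: a_k = 2, -1, -35/2, -7, -71/8, -40, -8003/80, …
ICs: h(0) = 2, h′(0) = -1, h′′(0) = -35.

f: a_k = -1, -1, -4, -7, -19, -40, -97, …
g: a_k = 3, 0, -27/2, 0, 81/8, 0, -243/80, …
L₀ := lclm(L_f,L_g); ord L₀ ≤ 1+2.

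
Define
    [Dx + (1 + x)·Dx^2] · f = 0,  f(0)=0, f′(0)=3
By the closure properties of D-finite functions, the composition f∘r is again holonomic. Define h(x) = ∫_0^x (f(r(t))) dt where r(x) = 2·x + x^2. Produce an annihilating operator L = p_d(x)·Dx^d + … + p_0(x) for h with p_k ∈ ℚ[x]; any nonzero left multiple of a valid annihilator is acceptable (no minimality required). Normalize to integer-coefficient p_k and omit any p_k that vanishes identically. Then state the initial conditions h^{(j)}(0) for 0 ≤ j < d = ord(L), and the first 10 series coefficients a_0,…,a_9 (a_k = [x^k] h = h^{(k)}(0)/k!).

L = Dx^2 + (1 + x)·Dx^3  (order 3).
h: a_k = 0, 0, 3, -1, 1/2, -3/10, 1/5, -1/7, 3/28, -1/12, …
ICs: h(0) = 0, h′(0) = 0, h′′(0) = 6.

f: a_k = 0, 3, -3/2, 1, -3/4, 3/5, -1/2, 3/7, -3/8, 1/3, …
f∘r: x↦r, Dx↦Dx/r' in L_f ⇒ L₀.
h=∫h₀ ⇒ L = L₀·Dx.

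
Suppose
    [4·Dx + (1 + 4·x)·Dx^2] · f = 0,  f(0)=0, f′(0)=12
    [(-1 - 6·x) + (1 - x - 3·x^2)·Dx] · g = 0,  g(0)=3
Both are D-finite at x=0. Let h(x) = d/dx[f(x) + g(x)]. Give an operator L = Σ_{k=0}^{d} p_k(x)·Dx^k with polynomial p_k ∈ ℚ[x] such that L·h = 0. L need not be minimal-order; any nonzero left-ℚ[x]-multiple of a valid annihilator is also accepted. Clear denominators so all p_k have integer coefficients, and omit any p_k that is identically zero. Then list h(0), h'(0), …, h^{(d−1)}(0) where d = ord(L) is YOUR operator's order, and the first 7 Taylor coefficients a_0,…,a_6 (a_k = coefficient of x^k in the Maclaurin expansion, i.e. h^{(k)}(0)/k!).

L = (-212 - 1072·x - 3144·x^2 - 2160·x^3 - 2592·x^4) + (-5 - 248·x - 1922·x^2 - 4308·x^3 - 4464·x^4 - 4320·x^5)·Dx + (6 + 53·x + 108·x^2 - 110·x^3 - 519·x^4 - 1044·x^5 - 864·x^6)·Dx^2  (order 2).
h: a_k = 15, -24, 255, -540, 3672, -10542, 53709, …
ICs: h(0) = 15, h′(0) = -24.

f: a_k = 0, 12, -24, 64, -192, 3072/5, -2048, …
g: a_k = 3, 3, 12, 21, 57, 120, 291, …
f+g: L₀ = lclm(L_f,L_g), ord ≤ 2+1.
Differentiate: ansatz ord ≤ ord L₀ ⇒ L.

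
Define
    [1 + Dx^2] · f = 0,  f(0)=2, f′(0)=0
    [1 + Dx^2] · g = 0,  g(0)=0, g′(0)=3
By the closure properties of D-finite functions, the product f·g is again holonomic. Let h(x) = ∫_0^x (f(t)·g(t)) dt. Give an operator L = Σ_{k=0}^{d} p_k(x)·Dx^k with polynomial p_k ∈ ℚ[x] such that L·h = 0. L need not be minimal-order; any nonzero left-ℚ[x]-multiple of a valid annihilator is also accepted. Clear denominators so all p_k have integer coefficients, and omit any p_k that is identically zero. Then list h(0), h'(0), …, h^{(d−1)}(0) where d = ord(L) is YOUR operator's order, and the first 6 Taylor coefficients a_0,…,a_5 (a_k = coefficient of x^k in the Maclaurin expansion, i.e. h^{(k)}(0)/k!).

L = 4·Dx^2 + Dx^4  (order 4).
h: a_k = 0, 0, 3, 0, -1, 0, …
ICs: h(0) = 0, h′(0) = 0, h′′(0) = 6, h′′′(0) = 0.

f: a_k = 2, 0, -1, 0, 1/12, 0, …
g: a_k = 0, 3, 0, -1/2, 0, 1/40, …
L₀ := L_f ⊗_s L_g (sym. prod.), ord ≤ 4.
∫: right-multiply L₀ by Dx.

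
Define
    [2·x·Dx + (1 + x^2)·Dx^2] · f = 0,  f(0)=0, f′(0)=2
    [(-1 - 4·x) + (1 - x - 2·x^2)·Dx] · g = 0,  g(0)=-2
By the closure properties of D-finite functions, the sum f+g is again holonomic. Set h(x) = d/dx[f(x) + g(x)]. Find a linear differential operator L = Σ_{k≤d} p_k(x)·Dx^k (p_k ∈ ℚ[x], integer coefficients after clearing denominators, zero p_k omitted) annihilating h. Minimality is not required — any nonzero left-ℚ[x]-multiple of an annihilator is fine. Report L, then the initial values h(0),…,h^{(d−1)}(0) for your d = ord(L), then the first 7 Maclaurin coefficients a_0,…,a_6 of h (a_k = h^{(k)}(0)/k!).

f: a_k = 0, 2, 0, -2/3, 0, 2/5, 0, …
g: a_k = -2, -2, -6, -10, -22, -42, -86, …
Sum ⇒ L₀ = lclm(L_f,L_g) in ℚ(x)⟨Dx⟩.
h=h₀': d/dx-closure on L₀ ⇒ L.
L = (6 - 24·x - 162·x^2 - 240·x^3 - 384·x^4 - 48·x^6) + (-16 - 74·x - 88·x^2 - 226·x^3 - 212·x^4 - 304·x^5 - 12·x^6 - 48·x^7)·Dx + (3 + 4·x + 8·x^2 - 28·x^3 - 27·x^4 - 36·x^5 - 40·x^6 - 4·x^7 - 8·x^8)·Dx^2  (order 2).
h: a_k = 0, -12, -32, -88, -208, -516, -1192, …
ICs: h(0) = 0, h′(0) = -12.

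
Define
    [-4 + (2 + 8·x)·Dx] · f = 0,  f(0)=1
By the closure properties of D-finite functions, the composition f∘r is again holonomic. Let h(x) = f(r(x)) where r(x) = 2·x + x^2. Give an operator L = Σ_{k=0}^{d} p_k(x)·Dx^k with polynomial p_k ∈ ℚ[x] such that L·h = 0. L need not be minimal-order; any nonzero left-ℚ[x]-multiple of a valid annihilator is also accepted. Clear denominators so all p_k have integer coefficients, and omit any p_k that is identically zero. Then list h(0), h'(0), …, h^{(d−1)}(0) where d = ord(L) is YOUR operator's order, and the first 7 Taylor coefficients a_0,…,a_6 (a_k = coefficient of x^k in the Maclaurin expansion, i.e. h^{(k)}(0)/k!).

f: a_k = 1, 2, -2, 4, -10, 28, -84, …
f∘r: x↦r, Dx↦Dx/r' in L_f ⇒ L₀.
L = (-4 - 4·x) + (1 + 8·x + 4·x^2)·Dx  (order 1).
h: a_k = 1, 4, -6, 24, -114, 600, -3372, …
ICs: h(0) = 1.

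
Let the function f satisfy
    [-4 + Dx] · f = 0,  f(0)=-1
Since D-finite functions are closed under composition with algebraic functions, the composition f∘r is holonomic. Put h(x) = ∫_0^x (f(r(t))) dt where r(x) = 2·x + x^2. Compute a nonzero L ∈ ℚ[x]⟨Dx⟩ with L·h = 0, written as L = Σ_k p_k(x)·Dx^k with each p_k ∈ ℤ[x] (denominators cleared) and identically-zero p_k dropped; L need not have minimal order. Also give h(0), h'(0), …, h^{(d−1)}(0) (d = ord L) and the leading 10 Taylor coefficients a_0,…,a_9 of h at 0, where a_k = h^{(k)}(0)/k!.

L = (-8 - 8·x)·Dx + Dx^2  (order 2).
h: a_k = 0, -1, -4, -12, -88/3, -184/3, -1696/15, -59104/315, -89632/315, -376928/945, …
ICs: h(0) = 0, h′(0) = -1.

f: a_k = -1, -4, -8, -32/3, -32/3, -128/15, -256/45, -1024/315, -512/315, -2048/2835, …
h₀=f(r): pull back L_f along r ⇒ L₀.
h=∫h₀ ⇒ L = L₀·Dx.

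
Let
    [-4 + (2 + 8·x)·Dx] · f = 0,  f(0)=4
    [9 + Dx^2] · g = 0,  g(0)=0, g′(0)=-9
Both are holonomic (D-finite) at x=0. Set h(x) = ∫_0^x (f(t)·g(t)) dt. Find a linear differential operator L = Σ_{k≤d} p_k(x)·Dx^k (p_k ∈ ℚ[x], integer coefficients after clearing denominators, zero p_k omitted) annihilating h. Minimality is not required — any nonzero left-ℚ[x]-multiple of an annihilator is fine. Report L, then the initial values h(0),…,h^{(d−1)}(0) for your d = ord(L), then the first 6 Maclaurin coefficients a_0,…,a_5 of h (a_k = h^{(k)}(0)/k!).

L = (21 + 72·x + 144·x^2)·Dx + (-4 - 16·x)·Dx^2 + (1 + 8·x + 16·x^2)·Dx^3  (order 3).
h: a_k = 0, 0, -18, -24, 63/2, -36/5, …
ICs: h(0) = 0, h′(0) = 0, h′′(0) = -36.

f: a_k = 4, 8, -8, 16, -40, 112, …
g: a_k = 0, -9, 0, 27/2, 0, -243/40, …
h₀=f·g: eliminate ⇒ L₀, order ≤ 1·2.
Integrate: L := L₀·Dx.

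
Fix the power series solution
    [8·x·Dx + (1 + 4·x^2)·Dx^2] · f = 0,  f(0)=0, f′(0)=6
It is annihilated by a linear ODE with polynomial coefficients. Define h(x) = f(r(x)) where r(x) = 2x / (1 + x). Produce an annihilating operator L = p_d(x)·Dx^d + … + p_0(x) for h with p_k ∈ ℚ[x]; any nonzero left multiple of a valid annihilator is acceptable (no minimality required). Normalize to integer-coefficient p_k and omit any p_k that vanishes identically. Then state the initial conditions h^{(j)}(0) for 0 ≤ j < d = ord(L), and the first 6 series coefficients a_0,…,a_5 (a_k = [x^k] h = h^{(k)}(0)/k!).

f: a_k = 0, 6, 0, -8, 0, 96/5, …
L₀ from L_f via x↦r, Dx↦r'^{-1}Dx.
L = (2 + 34·x)·Dx + (1 + 2·x + 17·x^2)·Dx^2  (order 2).
h: a_k = 0, 12, -12, -52, 180, 1212/5, …
ICs: h(0) = 0, h′(0) = 12.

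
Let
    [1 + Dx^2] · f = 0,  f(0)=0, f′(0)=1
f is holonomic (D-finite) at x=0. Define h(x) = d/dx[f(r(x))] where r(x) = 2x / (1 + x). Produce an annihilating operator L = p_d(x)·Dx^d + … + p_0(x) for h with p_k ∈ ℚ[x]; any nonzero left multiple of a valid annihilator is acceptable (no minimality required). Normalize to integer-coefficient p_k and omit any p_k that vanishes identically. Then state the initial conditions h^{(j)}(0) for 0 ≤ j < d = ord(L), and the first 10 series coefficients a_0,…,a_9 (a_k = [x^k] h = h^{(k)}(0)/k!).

L = (10 + 12·x + 6·x^2) + (6 + 18·x + 18·x^2 + 6·x^3)·Dx + (1 + 4·x + 6·x^2 + 4·x^3 + x^4)·Dx^2  (order 2).
h: a_k = 2, -4, 2, 8, -86/3, 60, -4418/45, 6064/45, -49262/315, 9148/63, …
ICs: h(0) = 2, h′(0) = -4.

f: a_k = 0, 1, 0, -1/6, 0, 1/120, 0, -1/5040, 0, 1/362880, …
h₀=f(r): pull back L_f along r ⇒ L₀.
Derive L from L₀ (diff closure).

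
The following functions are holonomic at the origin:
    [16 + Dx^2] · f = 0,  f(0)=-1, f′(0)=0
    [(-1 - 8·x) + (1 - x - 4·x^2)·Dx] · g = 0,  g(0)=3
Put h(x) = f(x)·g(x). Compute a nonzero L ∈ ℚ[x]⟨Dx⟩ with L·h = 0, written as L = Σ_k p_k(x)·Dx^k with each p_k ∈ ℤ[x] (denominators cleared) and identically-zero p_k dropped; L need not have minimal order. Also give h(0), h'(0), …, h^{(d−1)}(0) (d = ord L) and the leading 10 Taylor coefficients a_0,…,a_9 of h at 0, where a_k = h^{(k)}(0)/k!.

L = (-8 + 16·x + 64·x^2) + (2 + 16·x)·Dx + (-1 + x + 4·x^2)·Dx^2  (order 2).
h: a_k = -3, -3, 9, -3, 1, -11, 151/15, -509/15, 51/35, -14099/105, …
ICs: h(0) = -3, h′(0) = -3.

f: a_k = -1, 0, 8, 0, -32/3, 0, 256/45, 0, -512/315, 0, …
g: a_k = 3, 3, 15, 27, 87, 195, 543, 1323, 3495, 8787, …
L₀ := L_f ⊗_s L_g (sym. prod.), ord ≤ 2.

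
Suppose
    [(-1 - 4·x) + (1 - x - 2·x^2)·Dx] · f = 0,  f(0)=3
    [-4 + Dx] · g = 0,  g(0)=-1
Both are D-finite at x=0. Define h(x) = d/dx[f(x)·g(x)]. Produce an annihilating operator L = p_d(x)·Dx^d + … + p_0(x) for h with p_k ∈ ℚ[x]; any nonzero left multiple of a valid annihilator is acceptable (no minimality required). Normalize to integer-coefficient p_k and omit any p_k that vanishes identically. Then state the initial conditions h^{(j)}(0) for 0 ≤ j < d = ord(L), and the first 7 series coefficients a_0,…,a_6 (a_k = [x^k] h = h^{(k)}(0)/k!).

L = (30 + 4·x - 72·x^2 + 64·x^4) + (-5 + 5·x + 18·x^2 - 8·x^3 - 16·x^4)·Dx  (order 1).
h: a_k = -15, -90, -321, -916, -2343, -5662, -39703/3, …
ICs: h(0) = -15.

f: a_k = 3, 3, 9, 15, 33, 63, 129, …
g: a_k = -1, -4, -8, -32/3, -32/3, -128/15, -256/45, …
h₀=f·g: eliminate ⇒ L₀, order ≤ 1·1.
h₀' ⇒ L via d/dx closure of L₀.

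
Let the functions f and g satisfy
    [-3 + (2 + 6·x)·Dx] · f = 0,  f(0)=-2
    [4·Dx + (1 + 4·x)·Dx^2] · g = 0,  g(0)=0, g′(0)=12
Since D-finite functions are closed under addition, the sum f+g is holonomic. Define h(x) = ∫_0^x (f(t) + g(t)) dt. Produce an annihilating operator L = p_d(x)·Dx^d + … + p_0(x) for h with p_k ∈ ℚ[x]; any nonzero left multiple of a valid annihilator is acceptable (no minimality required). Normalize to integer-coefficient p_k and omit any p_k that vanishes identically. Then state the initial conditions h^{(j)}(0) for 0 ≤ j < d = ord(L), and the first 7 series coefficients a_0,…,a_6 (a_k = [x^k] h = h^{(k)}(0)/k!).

f: a_k = -2, -3, 9/4, -27/8, 405/64, -1701/128, 15309/512, …
g: a_k = 0, 12, -24, 64, -192, 3072/5, -2048, …
Sum ⇒ L₀ = lclm(L_f,L_g) in ℚ(x)⟨Dx⟩.
∫: right-multiply L₀ by Dx.
L = (84 + 144·x)·Dx^2 + (101 + 552·x + 720·x^2)·Dx^3 + (10 + 94·x + 288·x^2 + 288·x^3)·Dx^4  (order 4).
h: a_k = 0, -2, 9/2, -29/4, 485/32, -11883/320, 128237/1280, …
ICs: h(0) = 0, h′(0) = -2, h′′(0) = 9, h′′′(0) = -87/2.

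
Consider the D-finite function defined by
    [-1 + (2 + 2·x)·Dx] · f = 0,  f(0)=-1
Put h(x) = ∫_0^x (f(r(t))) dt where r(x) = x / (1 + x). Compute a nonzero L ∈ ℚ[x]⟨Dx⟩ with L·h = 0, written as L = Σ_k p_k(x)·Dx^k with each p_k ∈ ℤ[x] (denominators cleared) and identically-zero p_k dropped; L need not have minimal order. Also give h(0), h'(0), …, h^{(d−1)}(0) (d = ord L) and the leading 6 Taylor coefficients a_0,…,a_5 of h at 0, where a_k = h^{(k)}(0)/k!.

f: a_k = -1, -1/2, 1/8, -1/16, 5/128, -7/256, …
L₀ from L_f via x↦r, Dx↦r'^{-1}Dx.
h=∫h₀ ⇒ L = L₀·Dx.
L = -Dx + (2 + 6·x + 4·x^2)·Dx^2  (order 2).
h: a_k = 0, -1, -1/4, 5/24, -13/64, 141/640, …
ICs: h(0) = 0, h′(0) = -1.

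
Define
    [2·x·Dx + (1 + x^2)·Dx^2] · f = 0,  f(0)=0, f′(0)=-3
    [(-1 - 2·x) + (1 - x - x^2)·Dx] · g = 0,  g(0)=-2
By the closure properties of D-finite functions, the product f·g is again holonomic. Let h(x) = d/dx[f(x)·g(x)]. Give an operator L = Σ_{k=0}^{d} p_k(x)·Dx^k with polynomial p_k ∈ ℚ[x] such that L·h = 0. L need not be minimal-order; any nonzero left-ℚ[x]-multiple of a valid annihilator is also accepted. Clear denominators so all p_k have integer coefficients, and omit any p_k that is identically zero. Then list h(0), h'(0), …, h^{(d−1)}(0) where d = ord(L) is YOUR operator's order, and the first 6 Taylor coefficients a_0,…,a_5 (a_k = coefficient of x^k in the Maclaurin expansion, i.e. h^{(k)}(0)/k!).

f: a_k = 0, -3, 0, 1, 0, -3/5, …
g: a_k = -2, -2, -4, -6, -10, -16, …
Sym-product of L_f,L_g gives L₀ (≤ ord 2).
Differentiate: ansatz ord ≤ ord L₀ ⇒ L.
L = (2 + 30·x^2 + 24·x^3 + 36·x^4) + (4 + 10·x + 12·x^2 + 22·x^3 + 24·x^4 + 24·x^5)·Dx + (-1 - 2·x^2 + 4·x^3 + 2·x^4 + 4·x^5 + 3·x^6)·Dx^2  (order 2).
h: a_k = 6, 12, 30, 64, 136, 1296/5, …
ICs: h(0) = 6, h′(0) = 12.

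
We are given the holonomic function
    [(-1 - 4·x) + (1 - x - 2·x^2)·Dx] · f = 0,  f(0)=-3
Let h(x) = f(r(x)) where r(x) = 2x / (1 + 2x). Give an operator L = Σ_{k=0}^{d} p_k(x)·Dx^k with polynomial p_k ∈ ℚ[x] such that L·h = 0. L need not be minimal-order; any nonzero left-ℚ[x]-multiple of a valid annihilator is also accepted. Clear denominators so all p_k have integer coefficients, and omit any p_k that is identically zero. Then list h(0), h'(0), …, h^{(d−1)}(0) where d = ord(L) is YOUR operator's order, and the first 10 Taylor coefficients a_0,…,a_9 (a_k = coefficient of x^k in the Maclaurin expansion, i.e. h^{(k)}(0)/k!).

L = (2 + 20·x) + (-1 - 4·x + 4·x^2 + 16·x^3)·Dx  (order 1).
h: a_k = -3, -6, -24, 0, -192, 384, -2304, 7680, -33792, 129024, …
ICs: h(0) = -3.

f: a_k = -3, -3, -9, -15, -33, -63, -129, -255, -513, -1023, …
L₀ from L_f via x↦r, Dx↦r'^{-1}Dx.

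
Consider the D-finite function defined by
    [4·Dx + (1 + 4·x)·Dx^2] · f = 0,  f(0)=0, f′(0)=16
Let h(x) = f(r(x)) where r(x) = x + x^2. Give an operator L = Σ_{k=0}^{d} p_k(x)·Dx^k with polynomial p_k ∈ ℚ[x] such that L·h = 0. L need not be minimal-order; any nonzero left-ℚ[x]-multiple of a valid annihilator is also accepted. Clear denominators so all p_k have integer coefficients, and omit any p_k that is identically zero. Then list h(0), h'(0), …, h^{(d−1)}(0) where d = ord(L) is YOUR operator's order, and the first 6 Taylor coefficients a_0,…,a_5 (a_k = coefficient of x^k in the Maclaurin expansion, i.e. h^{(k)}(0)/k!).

L = 2·Dx + (1 + 2·x)·Dx^2  (order 2).
h: a_k = 0, 16, -16, 64/3, -32, 256/5, …
ICs: h(0) = 0, h′(0) = 16.

f: a_k = 0, 16, -32, 256/3, -256, 4096/5, …
L₀ from L_f via x↦r, Dx↦r'^{-1}Dx.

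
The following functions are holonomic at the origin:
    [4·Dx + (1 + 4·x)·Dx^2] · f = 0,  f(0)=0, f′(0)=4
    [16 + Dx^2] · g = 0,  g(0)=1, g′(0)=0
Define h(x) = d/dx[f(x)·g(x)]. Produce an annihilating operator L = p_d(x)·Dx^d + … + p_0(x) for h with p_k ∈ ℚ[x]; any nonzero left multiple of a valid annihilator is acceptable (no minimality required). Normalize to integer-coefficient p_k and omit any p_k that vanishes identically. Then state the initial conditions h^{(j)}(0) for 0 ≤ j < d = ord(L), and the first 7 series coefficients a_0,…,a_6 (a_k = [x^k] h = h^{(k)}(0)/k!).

f: a_k = 0, 4, -8, 64/3, -64, 1024/5, -2048/3, …
g: a_k = 1, 0, -8, 0, 32/3, 0, -256/45, …
Sym-product of L_f,L_g gives L₀ (≤ ord 4).
Derive L from L₀ (diff closure).
L = (-6400 - 45056·x - 172032·x^2 + 196608·x^3 + 2818048·x^4 + 6291456·x^5 + 4194304·x^6) + (-1536 - 8192·x + 20480·x^2 + 245760·x^3 + 655360·x^4 + 524288·x^5)·Dx + (-448 - 2816·x - 3584·x^2 + 73728·x^3 + 401408·x^4 + 786432·x^5 + 524288·x^6)·Dx^2 + (-96 - 512·x + 1280·x^2 + 15360·x^3 + 40960·x^4 + 32768·x^5)·Dx^3 + (-3 + 448·x^2 + 3840·x^3 + 14080·x^4 + 24576·x^5 + 16384·x^6)·Dx^4  (order 4).
h: a_k = 4, -16, -32, 0, 384, -1536, 31744/5, …
ICs: h(0) = 4, h′(0) = -16, h′′(0) = -64, h′′′(0) = 0.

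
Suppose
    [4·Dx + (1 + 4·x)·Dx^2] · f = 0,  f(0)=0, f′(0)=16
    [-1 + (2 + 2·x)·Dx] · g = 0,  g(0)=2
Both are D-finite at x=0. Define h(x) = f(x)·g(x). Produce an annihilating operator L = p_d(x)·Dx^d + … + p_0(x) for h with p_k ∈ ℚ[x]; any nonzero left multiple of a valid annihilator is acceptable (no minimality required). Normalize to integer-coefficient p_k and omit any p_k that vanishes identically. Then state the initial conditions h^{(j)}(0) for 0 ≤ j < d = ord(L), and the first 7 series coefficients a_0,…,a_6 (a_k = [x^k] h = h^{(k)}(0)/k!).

L = (-5 + 4·x) + (12 + 12·x)·Dx + (4 + 24·x + 36·x^2 + 16·x^3)·Dx^2  (order 2).
h: a_k = 0, 32, -48, 404/3, -1250/3, 81349/60, -547691/120, …
ICs: h(0) = 0, h′(0) = 32.

f: a_k = 0, 16, -32, 256/3, -256, 4096/5, -8192/3, …
g: a_k = 2, 1, -1/4, 1/8, -5/64, 7/128, -21/512, …
h₀=f·g: eliminate ⇒ L₀, order ≤ 2·1.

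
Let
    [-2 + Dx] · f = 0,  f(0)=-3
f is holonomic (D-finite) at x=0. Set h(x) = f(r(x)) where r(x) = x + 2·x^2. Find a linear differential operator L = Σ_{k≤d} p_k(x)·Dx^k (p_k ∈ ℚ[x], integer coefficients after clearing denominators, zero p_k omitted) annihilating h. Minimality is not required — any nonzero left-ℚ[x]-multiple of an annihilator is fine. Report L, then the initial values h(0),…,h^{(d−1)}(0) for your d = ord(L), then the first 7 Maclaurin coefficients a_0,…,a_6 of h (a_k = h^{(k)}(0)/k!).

f: a_k = -3, -6, -6, -4, -2, -4/5, -4/15, …
Change of var in L_f (x↦r) gives L₀.
L = (-2 - 8·x) + Dx  (order 1).
h: a_k = -3, -6, -18, -28, -50, -324/5, -1324/15, …
ICs: h(0) = -3.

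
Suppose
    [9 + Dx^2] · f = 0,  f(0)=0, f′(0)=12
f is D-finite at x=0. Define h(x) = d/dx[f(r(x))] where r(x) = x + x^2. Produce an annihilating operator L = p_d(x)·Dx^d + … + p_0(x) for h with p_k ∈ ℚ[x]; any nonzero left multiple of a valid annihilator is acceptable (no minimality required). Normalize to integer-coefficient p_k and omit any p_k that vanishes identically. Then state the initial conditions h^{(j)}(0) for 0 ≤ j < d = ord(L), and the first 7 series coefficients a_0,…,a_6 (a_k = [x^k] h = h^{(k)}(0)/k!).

L = (21 + 72·x + 216·x^2 + 288·x^3 + 144·x^4) + (-6 - 12·x)·Dx + (1 + 4·x + 4·x^2)·Dx^2  (order 2).
h: a_k = 12, 24, -54, -216, -459/2, 135, 11097/20, …
ICs: h(0) = 12, h′(0) = 24.

f: a_k = 0, 12, 0, -18, 0, 81/10, 0, …
h₀=f(r): pull back L_f along r ⇒ L₀.
Differentiate: ansatz ord ≤ ord L₀ ⇒ L.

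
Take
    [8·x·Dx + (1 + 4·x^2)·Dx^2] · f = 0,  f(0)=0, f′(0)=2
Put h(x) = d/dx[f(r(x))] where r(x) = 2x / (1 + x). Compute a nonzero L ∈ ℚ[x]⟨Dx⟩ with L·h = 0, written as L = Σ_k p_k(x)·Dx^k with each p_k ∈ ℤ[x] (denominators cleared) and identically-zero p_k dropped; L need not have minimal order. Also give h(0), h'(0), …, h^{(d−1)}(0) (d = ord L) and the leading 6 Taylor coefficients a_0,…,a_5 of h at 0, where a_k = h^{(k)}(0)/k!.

L = (2 + 34·x) + (1 + 2·x + 17·x^2)·Dx  (order 1).
h: a_k = 4, -8, -52, 240, 404, -4888, …
ICs: h(0) = 4.

f: a_k = 0, 2, 0, -8/3, 0, 32/5, …
L₀ from L_f via x↦r, Dx↦r'^{-1}Dx.
Derive L from L₀ (diff closure).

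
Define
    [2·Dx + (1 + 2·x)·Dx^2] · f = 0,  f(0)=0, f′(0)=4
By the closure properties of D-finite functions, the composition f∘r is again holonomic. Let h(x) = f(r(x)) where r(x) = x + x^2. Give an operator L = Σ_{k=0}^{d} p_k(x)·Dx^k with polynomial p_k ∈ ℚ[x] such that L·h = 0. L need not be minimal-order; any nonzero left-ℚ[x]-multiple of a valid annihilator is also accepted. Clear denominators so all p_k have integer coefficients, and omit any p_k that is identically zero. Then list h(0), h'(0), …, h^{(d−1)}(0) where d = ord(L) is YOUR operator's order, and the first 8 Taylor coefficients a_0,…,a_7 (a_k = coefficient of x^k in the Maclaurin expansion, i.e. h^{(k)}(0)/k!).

L = (4·x + 4·x^2)·Dx + (1 + 4·x + 6·x^2 + 4·x^3)·Dx^2  (order 2).
h: a_k = 0, 4, 0, -8/3, 4, -16/5, 0, 32/7, …
ICs: h(0) = 0, h′(0) = 4.

f: a_k = 0, 4, -4, 16/3, -8, 64/5, -64/3, 256/7, …
h₀=f(r): pull back L_f along r ⇒ L₀.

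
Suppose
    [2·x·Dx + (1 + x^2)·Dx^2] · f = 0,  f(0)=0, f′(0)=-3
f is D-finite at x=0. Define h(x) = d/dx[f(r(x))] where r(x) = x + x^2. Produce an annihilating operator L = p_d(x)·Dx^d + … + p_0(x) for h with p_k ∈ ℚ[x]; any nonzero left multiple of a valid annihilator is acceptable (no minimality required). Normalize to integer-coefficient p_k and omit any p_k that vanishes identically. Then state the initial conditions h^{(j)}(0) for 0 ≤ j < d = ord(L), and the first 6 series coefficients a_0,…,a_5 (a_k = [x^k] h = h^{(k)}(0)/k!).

L = (-2 + 2·x + 8·x^2 + 12·x^3 + 6·x^4) + (1 + 2·x + x^2 + 4·x^3 + 5·x^4 + 2·x^5)·Dx  (order 1).
h: a_k = -3, -6, 3, 12, 12, -12, …
ICs: h(0) = -3.

f: a_k = 0, -3, 0, 1, 0, -3/5, …
Change of var in L_f (x↦r) gives L₀.
Derive L from L₀ (diff closure).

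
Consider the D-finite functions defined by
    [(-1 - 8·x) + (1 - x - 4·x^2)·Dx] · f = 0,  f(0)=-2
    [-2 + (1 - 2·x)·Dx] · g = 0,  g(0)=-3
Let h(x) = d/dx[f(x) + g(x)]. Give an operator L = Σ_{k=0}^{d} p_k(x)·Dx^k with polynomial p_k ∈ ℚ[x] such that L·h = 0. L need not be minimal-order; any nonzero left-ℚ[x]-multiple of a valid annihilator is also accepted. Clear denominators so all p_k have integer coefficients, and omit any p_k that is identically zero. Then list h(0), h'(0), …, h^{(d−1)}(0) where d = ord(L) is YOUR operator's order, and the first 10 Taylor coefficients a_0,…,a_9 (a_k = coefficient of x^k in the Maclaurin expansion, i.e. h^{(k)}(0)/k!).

f: a_k = -2, -2, -10, -18, -58, -130, -362, -882, -2330, -5858, …
g: a_k = -3, -6, -12, -24, -48, -96, -192, -384, -768, -1536, …
Sum ⇒ L₀ = lclm(L_f,L_g) in ℚ(x)⟨Dx⟩.
h=h₀': d/dx-closure on L₀ ⇒ L.
L = (12 - 576·x + 1152·x^2 - 3072·x^3 + 1536·x^4) + (15 + 60·x - 288·x^2 + 1152·x^3 - 2880·x^4 + 1536·x^5)·Dx + (-3 + 21·x - 78·x^2 + 128·x^3 + 96·x^4 - 448·x^5 + 256·x^6)·Dx^2  (order 2).
h: a_k = -8, -44, -126, -424, -1130, -3324, -8862, -24784, -66546, -182500, …
ICs: h(0) = -8, h′(0) = -44.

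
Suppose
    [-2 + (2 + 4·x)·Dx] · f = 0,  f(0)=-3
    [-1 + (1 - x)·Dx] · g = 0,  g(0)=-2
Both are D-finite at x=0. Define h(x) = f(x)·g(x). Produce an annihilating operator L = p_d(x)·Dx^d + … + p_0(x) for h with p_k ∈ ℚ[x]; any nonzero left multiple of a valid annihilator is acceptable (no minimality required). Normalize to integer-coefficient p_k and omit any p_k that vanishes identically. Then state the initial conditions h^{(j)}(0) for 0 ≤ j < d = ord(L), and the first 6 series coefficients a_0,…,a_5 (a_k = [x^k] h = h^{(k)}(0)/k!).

f: a_k = -3, -3, 3/2, -3/2, 15/8, -21/8, …
g: a_k = -2, -2, -2, -2, -2, -2, …
f·g: L₀ = L_f ⊗_s L_g, ord ≤ 1·1.
L = (2 + x) + (-1 - x + 2·x^2)·Dx  (order 1).
h: a_k = 6, 12, 9, 12, 33/4, 27/2, …
ICs: h(0) = 6.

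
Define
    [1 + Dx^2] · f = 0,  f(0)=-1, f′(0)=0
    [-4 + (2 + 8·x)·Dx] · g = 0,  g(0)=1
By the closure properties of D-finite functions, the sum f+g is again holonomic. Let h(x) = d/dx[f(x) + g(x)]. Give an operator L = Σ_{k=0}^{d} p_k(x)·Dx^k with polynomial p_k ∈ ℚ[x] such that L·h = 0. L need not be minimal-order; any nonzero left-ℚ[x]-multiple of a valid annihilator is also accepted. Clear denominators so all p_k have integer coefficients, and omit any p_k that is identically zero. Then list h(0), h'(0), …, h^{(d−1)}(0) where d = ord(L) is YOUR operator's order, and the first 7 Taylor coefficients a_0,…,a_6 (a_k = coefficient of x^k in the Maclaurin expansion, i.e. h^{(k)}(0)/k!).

L = (-122 - 16·x - 32·x^2) + (-13 - 60·x - 48·x^2 - 64·x^3)·Dx + (-122 - 16·x - 32·x^2)·Dx^2 + (-13 - 60·x - 48·x^2 - 64·x^3)·Dx^3  (order 3).
h: a_k = 2, -3, 12, -241/6, 140, -60479/120, 1848, …
ICs: h(0) = 2, h′(0) = -3, h′′(0) = 24.

f: a_k = -1, 0, 1/2, 0, -1/24, 0, 1/720, …
g: a_k = 1, 2, -2, 4, -10, 28, -84, …
h₀=f+g: left-lcm gives L₀, ord ≤ 3.
Derive L from L₀ (diff closure).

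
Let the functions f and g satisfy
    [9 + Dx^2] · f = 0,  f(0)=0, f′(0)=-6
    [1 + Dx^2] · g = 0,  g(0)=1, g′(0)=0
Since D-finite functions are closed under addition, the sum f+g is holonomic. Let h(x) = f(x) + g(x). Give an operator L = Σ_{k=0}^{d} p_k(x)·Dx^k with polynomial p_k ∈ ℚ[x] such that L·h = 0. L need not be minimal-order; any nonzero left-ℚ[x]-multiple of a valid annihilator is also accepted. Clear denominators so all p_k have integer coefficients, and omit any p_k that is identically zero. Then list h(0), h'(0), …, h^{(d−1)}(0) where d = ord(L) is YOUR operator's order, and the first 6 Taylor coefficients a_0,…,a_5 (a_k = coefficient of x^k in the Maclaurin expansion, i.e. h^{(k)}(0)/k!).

f: a_k = 0, -6, 0, 9, 0, -81/20, …
g: a_k = 1, 0, -1/2, 0, 1/24, 0, …
Weyl lclm of L_f,L_g ⇒ L₀ (ord ≤ 4).
L = 9 + 10·Dx^2 + Dx^4  (order 4).
h: a_k = 1, -6, -1/2, 9, 1/24, -81/20, …
ICs: h(0) = 1, h′(0) = -6, h′′(0) = -1, h′′′(0) = 54.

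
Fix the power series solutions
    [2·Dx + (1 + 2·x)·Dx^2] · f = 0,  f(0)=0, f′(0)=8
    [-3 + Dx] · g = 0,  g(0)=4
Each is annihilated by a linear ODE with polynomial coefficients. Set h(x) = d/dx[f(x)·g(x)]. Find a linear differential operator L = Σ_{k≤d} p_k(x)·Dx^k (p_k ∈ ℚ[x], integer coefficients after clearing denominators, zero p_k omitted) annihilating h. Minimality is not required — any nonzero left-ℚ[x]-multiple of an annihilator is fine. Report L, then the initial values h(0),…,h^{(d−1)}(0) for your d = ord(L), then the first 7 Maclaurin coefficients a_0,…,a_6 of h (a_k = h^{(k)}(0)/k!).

L = (15 + 36·x + 108·x^2) + (-8 - 36·x - 72·x^2)·Dx + (1 + 8·x + 12·x^2)·Dx^2  (order 2).
h: a_k = 32, 128, 272, 256, 332, -16, 2274/5, …
ICs: h(0) = 32, h′(0) = 128.

f: a_k = 0, 8, -8, 32/3, -16, 128/5, -128/3, …
g: a_k = 4, 12, 18, 18, 27/2, 81/10, 81/20, …
f·g: L₀ = L_f ⊗_s L_g, ord ≤ 2·1.
Derive L from L₀ (diff closure).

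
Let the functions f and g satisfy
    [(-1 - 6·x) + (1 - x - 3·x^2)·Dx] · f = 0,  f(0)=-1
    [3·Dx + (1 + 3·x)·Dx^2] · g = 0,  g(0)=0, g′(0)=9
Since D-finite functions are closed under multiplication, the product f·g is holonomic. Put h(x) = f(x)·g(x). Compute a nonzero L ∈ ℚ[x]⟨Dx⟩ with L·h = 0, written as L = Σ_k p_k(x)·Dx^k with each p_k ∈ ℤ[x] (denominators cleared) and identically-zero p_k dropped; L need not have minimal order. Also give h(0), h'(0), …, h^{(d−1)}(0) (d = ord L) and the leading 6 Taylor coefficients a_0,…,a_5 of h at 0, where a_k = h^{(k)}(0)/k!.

L = (9 + 36·x) + (-1 + 21·x + 45·x^2)·Dx + (-1 - 2·x + 6·x^2 + 9·x^3)·Dx^2  (order 2).
h: a_k = 0, -9, 9/2, -99/2, 99/4, -5391/20, …
ICs: h(0) = 0, h′(0) = -9.

f: a_k = -1, -1, -4, -7, -19, -40, …
g: a_k = 0, 9, -27/2, 27, -243/4, 729/5, …
f·g: L₀ = L_f ⊗_s L_g, ord ≤ 1·2.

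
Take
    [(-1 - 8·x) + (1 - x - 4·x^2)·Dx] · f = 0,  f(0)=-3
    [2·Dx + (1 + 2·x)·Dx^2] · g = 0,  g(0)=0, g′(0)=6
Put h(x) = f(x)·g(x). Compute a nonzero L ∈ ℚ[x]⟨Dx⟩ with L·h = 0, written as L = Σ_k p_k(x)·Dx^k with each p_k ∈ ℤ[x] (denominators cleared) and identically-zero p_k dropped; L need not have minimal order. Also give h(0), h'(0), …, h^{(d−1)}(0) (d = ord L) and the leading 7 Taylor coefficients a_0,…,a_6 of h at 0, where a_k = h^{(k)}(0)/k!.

L = (10 + 32·x) + (22·x + 40·x^2)·Dx + (-1 - x + 6·x^2 + 8·x^3)·Dx^2  (order 2).
h: a_k = 0, -18, 0, -96, -60, -2508/5, -3228/5, …
ICs: h(0) = 0, h′(0) = -18.

f: a_k = -3, -3, -15, -27, -87, -195, -543, …
g: a_k = 0, 6, -6, 8, -12, 96/5, -32, …
Product ⇒ symmetric product L₀, ord ≤ 2.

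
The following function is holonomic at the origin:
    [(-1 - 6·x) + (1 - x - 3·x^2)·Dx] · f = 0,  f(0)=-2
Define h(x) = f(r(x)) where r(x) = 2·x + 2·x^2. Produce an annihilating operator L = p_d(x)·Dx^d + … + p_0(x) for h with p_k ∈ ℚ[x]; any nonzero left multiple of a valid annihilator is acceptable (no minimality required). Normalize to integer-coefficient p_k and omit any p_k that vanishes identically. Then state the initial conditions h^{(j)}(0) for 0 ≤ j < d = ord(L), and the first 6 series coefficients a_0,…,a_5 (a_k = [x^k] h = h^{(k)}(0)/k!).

L = (2 + 28·x + 72·x^2 + 48·x^3) + (-1 + 2·x + 14·x^2 + 24·x^3 + 12·x^4)·Dx  (order 1).
h: a_k = -2, -4, -36, -176, -976, -5328, …
ICs: h(0) = -2.

f: a_k = -2, -2, -8, -14, -38, -80, …
L₀ from L_f via x↦r, Dx↦r'^{-1}Dx.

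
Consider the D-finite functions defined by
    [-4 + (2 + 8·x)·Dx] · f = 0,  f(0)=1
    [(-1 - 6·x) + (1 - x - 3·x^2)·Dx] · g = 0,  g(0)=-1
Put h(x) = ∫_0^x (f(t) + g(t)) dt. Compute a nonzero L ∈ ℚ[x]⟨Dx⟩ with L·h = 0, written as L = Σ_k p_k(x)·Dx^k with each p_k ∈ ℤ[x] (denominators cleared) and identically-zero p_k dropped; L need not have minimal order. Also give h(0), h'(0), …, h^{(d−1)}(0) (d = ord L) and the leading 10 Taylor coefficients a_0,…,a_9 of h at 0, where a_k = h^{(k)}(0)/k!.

L = (20 + 120·x + 216·x^2 + 360·x^3)·Dx + (-12 - 74·x - 306·x^2 - 744·x^3 - 900·x^4)·Dx^2 + (-1 + 9·x + 73·x^2 + 18·x^3 - 354·x^4 - 360·x^5)·Dx^3  (order 3).
h: a_k = 0, 0, 1/2, -2, -3/4, -29/5, -2, -181/7, 47/8, -1366/9, …
ICs: h(0) = 0, h′(0) = 0, h′′(0) = 1.

f: a_k = 1, 2, -2, 4, -10, 28, -84, 264, -858, 2860, …
g: a_k = -1, -1, -4, -7, -19, -40, -97, -217, -508, -1159, …
f+g: L₀ = lclm(L_f,L_g), ord ≤ 1+1.
Integrate: L := L₀·Dx.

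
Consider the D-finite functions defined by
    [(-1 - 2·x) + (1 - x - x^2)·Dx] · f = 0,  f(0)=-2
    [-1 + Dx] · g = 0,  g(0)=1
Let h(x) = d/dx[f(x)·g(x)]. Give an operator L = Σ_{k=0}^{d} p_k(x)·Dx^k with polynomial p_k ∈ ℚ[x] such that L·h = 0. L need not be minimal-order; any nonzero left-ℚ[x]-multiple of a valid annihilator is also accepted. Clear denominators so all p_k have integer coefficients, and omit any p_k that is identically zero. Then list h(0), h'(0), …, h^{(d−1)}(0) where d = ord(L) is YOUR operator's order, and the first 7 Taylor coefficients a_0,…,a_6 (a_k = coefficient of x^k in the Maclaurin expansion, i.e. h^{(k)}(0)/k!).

f: a_k = -2, -2, -4, -6, -10, -16, -26, …
g: a_k = 1, 1, 1/2, 1/6, 1/24, 1/120, 1/720, …
h₀=f·g: eliminate ⇒ L₀, order ≤ 1·1.
h₀' ⇒ L via d/dx closure of L₀.
L = (7 + 6·x - x^2 - 2·x^3 + x^4) + (-2 + x + 4·x^2 - x^4)·Dx  (order 1).
h: a_k = -4, -14, -34, -221/3, -893/6, -17347/60, -98221/180, …
ICs: h(0) = -4.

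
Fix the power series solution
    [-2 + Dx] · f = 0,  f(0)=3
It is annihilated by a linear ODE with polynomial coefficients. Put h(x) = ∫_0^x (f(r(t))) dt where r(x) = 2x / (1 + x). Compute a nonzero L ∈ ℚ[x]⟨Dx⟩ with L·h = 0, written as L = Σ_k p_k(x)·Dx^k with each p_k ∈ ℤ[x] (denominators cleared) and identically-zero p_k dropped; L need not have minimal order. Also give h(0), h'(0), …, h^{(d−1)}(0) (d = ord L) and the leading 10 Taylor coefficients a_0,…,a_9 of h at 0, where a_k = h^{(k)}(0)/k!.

L = -4·Dx + (1 + 2·x + x^2)·Dx^2  (order 2).
h: a_k = 0, 3, 6, 4, -1, -4/5, 14/15, -44/105, -17/210, 316/945, …
ICs: h(0) = 0, h′(0) = 3.

f: a_k = 3, 6, 6, 4, 2, 4/5, 4/15, 8/105, 2/105, 4/945, …
Substitute x→r, Dx→(1/r')Dx; clear ⇒ L₀.
h=∫₀ˣh₀: take L = L₀·Dx.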